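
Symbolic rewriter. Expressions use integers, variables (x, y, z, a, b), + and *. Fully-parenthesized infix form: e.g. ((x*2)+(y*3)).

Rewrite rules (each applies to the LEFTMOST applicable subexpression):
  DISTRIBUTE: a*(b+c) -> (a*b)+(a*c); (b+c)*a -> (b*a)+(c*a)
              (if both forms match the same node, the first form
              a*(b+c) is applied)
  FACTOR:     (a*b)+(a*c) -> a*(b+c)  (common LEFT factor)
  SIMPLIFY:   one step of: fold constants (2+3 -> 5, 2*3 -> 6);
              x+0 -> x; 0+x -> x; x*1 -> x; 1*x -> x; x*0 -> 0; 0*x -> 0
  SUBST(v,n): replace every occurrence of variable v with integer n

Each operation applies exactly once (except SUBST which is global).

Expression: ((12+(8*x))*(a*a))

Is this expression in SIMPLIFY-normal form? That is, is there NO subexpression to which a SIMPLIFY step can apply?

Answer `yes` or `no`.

Expression: ((12+(8*x))*(a*a))
Scanning for simplifiable subexpressions (pre-order)...
  at root: ((12+(8*x))*(a*a)) (not simplifiable)
  at L: (12+(8*x)) (not simplifiable)
  at LR: (8*x) (not simplifiable)
  at R: (a*a) (not simplifiable)
Result: no simplifiable subexpression found -> normal form.

Answer: yes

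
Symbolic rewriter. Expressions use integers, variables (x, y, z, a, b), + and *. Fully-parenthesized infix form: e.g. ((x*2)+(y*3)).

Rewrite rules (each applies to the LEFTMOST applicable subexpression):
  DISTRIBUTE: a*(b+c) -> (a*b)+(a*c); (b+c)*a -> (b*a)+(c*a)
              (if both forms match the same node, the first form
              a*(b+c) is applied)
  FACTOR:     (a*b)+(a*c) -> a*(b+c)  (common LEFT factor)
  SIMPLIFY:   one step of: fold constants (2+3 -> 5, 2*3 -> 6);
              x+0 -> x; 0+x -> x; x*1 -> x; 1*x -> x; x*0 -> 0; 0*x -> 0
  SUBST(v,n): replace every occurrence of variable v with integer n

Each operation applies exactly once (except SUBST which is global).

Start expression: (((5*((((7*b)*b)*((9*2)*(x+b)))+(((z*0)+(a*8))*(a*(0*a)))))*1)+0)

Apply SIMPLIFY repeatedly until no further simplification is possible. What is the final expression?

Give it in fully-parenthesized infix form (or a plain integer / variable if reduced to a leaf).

Answer: (5*(((7*b)*b)*(18*(x+b))))

Derivation:
Start: (((5*((((7*b)*b)*((9*2)*(x+b)))+(((z*0)+(a*8))*(a*(0*a)))))*1)+0)
Step 1: at root: (((5*((((7*b)*b)*((9*2)*(x+b)))+(((z*0)+(a*8))*(a*(0*a)))))*1)+0) -> ((5*((((7*b)*b)*((9*2)*(x+b)))+(((z*0)+(a*8))*(a*(0*a)))))*1); overall: (((5*((((7*b)*b)*((9*2)*(x+b)))+(((z*0)+(a*8))*(a*(0*a)))))*1)+0) -> ((5*((((7*b)*b)*((9*2)*(x+b)))+(((z*0)+(a*8))*(a*(0*a)))))*1)
Step 2: at root: ((5*((((7*b)*b)*((9*2)*(x+b)))+(((z*0)+(a*8))*(a*(0*a)))))*1) -> (5*((((7*b)*b)*((9*2)*(x+b)))+(((z*0)+(a*8))*(a*(0*a))))); overall: ((5*((((7*b)*b)*((9*2)*(x+b)))+(((z*0)+(a*8))*(a*(0*a)))))*1) -> (5*((((7*b)*b)*((9*2)*(x+b)))+(((z*0)+(a*8))*(a*(0*a)))))
Step 3: at RLRL: (9*2) -> 18; overall: (5*((((7*b)*b)*((9*2)*(x+b)))+(((z*0)+(a*8))*(a*(0*a))))) -> (5*((((7*b)*b)*(18*(x+b)))+(((z*0)+(a*8))*(a*(0*a)))))
Step 4: at RRLL: (z*0) -> 0; overall: (5*((((7*b)*b)*(18*(x+b)))+(((z*0)+(a*8))*(a*(0*a))))) -> (5*((((7*b)*b)*(18*(x+b)))+((0+(a*8))*(a*(0*a)))))
Step 5: at RRL: (0+(a*8)) -> (a*8); overall: (5*((((7*b)*b)*(18*(x+b)))+((0+(a*8))*(a*(0*a))))) -> (5*((((7*b)*b)*(18*(x+b)))+((a*8)*(a*(0*a)))))
Step 6: at RRRR: (0*a) -> 0; overall: (5*((((7*b)*b)*(18*(x+b)))+((a*8)*(a*(0*a))))) -> (5*((((7*b)*b)*(18*(x+b)))+((a*8)*(a*0))))
Step 7: at RRR: (a*0) -> 0; overall: (5*((((7*b)*b)*(18*(x+b)))+((a*8)*(a*0)))) -> (5*((((7*b)*b)*(18*(x+b)))+((a*8)*0)))
Step 8: at RR: ((a*8)*0) -> 0; overall: (5*((((7*b)*b)*(18*(x+b)))+((a*8)*0))) -> (5*((((7*b)*b)*(18*(x+b)))+0))
Step 9: at R: ((((7*b)*b)*(18*(x+b)))+0) -> (((7*b)*b)*(18*(x+b))); overall: (5*((((7*b)*b)*(18*(x+b)))+0)) -> (5*(((7*b)*b)*(18*(x+b))))
Fixed point: (5*(((7*b)*b)*(18*(x+b))))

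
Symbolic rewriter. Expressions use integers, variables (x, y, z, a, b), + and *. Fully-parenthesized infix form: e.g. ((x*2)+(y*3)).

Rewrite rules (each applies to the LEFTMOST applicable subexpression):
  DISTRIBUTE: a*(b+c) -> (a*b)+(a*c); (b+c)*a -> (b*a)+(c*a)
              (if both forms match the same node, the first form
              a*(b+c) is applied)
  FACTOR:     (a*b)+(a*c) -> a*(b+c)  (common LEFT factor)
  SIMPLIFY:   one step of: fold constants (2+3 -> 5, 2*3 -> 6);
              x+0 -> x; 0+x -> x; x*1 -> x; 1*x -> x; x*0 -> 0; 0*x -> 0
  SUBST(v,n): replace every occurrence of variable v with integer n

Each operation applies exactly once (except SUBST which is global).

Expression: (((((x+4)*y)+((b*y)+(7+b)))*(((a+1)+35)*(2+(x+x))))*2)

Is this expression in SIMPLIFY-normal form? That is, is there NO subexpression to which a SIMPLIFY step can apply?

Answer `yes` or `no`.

Answer: yes

Derivation:
Expression: (((((x+4)*y)+((b*y)+(7+b)))*(((a+1)+35)*(2+(x+x))))*2)
Scanning for simplifiable subexpressions (pre-order)...
  at root: (((((x+4)*y)+((b*y)+(7+b)))*(((a+1)+35)*(2+(x+x))))*2) (not simplifiable)
  at L: ((((x+4)*y)+((b*y)+(7+b)))*(((a+1)+35)*(2+(x+x)))) (not simplifiable)
  at LL: (((x+4)*y)+((b*y)+(7+b))) (not simplifiable)
  at LLL: ((x+4)*y) (not simplifiable)
  at LLLL: (x+4) (not simplifiable)
  at LLR: ((b*y)+(7+b)) (not simplifiable)
  at LLRL: (b*y) (not simplifiable)
  at LLRR: (7+b) (not simplifiable)
  at LR: (((a+1)+35)*(2+(x+x))) (not simplifiable)
  at LRL: ((a+1)+35) (not simplifiable)
  at LRLL: (a+1) (not simplifiable)
  at LRR: (2+(x+x)) (not simplifiable)
  at LRRR: (x+x) (not simplifiable)
Result: no simplifiable subexpression found -> normal form.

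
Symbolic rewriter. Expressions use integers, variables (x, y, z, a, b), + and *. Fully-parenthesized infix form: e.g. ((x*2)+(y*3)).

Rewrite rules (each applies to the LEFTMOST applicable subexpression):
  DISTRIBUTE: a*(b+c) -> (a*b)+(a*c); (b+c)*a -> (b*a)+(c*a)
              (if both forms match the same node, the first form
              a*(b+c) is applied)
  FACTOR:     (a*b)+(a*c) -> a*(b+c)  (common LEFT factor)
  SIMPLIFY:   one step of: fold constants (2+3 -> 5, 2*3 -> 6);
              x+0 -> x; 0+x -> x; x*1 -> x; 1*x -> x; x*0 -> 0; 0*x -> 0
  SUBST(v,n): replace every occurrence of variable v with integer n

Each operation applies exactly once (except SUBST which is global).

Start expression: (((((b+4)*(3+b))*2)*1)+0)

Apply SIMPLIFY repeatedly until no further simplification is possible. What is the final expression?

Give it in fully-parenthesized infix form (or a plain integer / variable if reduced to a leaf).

Start: (((((b+4)*(3+b))*2)*1)+0)
Step 1: at root: (((((b+4)*(3+b))*2)*1)+0) -> ((((b+4)*(3+b))*2)*1); overall: (((((b+4)*(3+b))*2)*1)+0) -> ((((b+4)*(3+b))*2)*1)
Step 2: at root: ((((b+4)*(3+b))*2)*1) -> (((b+4)*(3+b))*2); overall: ((((b+4)*(3+b))*2)*1) -> (((b+4)*(3+b))*2)
Fixed point: (((b+4)*(3+b))*2)

Answer: (((b+4)*(3+b))*2)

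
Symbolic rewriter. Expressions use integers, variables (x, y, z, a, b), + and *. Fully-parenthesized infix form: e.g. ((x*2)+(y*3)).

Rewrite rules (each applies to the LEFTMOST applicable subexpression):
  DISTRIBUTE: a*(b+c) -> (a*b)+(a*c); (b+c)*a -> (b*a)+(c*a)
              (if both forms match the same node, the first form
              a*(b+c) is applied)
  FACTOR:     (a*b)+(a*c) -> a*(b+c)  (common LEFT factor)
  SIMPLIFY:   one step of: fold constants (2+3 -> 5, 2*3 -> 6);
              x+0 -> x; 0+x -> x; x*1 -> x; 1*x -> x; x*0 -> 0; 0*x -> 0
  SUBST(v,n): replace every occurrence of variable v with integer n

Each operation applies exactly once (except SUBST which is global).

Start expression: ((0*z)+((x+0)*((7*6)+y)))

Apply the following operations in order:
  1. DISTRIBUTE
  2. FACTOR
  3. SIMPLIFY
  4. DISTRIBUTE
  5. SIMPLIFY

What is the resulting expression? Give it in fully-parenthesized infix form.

Answer: (((x+0)*(7*6))+((x+0)*y))

Derivation:
Start: ((0*z)+((x+0)*((7*6)+y)))
Apply DISTRIBUTE at R (target: ((x+0)*((7*6)+y))): ((0*z)+((x+0)*((7*6)+y))) -> ((0*z)+(((x+0)*(7*6))+((x+0)*y)))
Apply FACTOR at R (target: (((x+0)*(7*6))+((x+0)*y))): ((0*z)+(((x+0)*(7*6))+((x+0)*y))) -> ((0*z)+((x+0)*((7*6)+y)))
Apply SIMPLIFY at L (target: (0*z)): ((0*z)+((x+0)*((7*6)+y))) -> (0+((x+0)*((7*6)+y)))
Apply DISTRIBUTE at R (target: ((x+0)*((7*6)+y))): (0+((x+0)*((7*6)+y))) -> (0+(((x+0)*(7*6))+((x+0)*y)))
Apply SIMPLIFY at root (target: (0+(((x+0)*(7*6))+((x+0)*y)))): (0+(((x+0)*(7*6))+((x+0)*y))) -> (((x+0)*(7*6))+((x+0)*y))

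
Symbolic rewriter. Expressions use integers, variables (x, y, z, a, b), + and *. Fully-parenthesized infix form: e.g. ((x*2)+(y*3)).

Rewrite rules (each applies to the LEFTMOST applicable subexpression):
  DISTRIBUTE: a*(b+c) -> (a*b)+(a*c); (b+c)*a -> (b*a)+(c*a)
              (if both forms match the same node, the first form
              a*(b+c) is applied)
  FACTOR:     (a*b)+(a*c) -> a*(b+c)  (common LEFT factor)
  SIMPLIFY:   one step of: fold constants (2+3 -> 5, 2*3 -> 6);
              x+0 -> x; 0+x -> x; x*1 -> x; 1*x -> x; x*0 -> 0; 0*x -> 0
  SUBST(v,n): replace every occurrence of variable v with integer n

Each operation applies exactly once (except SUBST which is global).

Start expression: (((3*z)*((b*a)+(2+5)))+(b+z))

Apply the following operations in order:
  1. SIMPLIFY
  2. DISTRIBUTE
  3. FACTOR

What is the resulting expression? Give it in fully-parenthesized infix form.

Answer: (((3*z)*((b*a)+7))+(b+z))

Derivation:
Start: (((3*z)*((b*a)+(2+5)))+(b+z))
Apply SIMPLIFY at LRR (target: (2+5)): (((3*z)*((b*a)+(2+5)))+(b+z)) -> (((3*z)*((b*a)+7))+(b+z))
Apply DISTRIBUTE at L (target: ((3*z)*((b*a)+7))): (((3*z)*((b*a)+7))+(b+z)) -> ((((3*z)*(b*a))+((3*z)*7))+(b+z))
Apply FACTOR at L (target: (((3*z)*(b*a))+((3*z)*7))): ((((3*z)*(b*a))+((3*z)*7))+(b+z)) -> (((3*z)*((b*a)+7))+(b+z))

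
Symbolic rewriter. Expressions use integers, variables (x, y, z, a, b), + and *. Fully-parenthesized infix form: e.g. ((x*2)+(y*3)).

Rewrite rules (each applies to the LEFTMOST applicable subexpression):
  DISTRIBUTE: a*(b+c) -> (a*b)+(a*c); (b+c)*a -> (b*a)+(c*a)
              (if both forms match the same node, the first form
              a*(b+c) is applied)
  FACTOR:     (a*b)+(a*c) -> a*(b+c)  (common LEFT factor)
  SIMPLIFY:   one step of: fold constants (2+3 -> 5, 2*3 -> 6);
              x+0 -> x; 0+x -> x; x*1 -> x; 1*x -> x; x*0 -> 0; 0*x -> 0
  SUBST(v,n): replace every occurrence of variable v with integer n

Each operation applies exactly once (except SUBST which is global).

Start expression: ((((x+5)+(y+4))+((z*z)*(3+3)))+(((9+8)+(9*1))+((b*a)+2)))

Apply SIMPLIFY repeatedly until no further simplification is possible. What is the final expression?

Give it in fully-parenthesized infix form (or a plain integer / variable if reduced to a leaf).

Start: ((((x+5)+(y+4))+((z*z)*(3+3)))+(((9+8)+(9*1))+((b*a)+2)))
Step 1: at LRR: (3+3) -> 6; overall: ((((x+5)+(y+4))+((z*z)*(3+3)))+(((9+8)+(9*1))+((b*a)+2))) -> ((((x+5)+(y+4))+((z*z)*6))+(((9+8)+(9*1))+((b*a)+2)))
Step 2: at RLL: (9+8) -> 17; overall: ((((x+5)+(y+4))+((z*z)*6))+(((9+8)+(9*1))+((b*a)+2))) -> ((((x+5)+(y+4))+((z*z)*6))+((17+(9*1))+((b*a)+2)))
Step 3: at RLR: (9*1) -> 9; overall: ((((x+5)+(y+4))+((z*z)*6))+((17+(9*1))+((b*a)+2))) -> ((((x+5)+(y+4))+((z*z)*6))+((17+9)+((b*a)+2)))
Step 4: at RL: (17+9) -> 26; overall: ((((x+5)+(y+4))+((z*z)*6))+((17+9)+((b*a)+2))) -> ((((x+5)+(y+4))+((z*z)*6))+(26+((b*a)+2)))
Fixed point: ((((x+5)+(y+4))+((z*z)*6))+(26+((b*a)+2)))

Answer: ((((x+5)+(y+4))+((z*z)*6))+(26+((b*a)+2)))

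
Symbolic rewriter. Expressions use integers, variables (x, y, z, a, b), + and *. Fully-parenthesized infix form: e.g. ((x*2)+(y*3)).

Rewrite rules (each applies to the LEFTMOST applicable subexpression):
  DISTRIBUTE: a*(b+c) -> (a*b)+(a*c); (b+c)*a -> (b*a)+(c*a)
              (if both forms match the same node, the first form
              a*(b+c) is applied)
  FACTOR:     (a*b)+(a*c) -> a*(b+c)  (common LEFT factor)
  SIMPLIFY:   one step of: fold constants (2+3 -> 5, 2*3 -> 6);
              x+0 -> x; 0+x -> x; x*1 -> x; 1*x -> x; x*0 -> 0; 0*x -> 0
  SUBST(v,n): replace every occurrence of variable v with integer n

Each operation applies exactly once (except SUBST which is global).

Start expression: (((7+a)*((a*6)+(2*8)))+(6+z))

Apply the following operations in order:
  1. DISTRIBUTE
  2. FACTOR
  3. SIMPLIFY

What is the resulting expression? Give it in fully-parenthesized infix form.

Answer: (((7+a)*((a*6)+16))+(6+z))

Derivation:
Start: (((7+a)*((a*6)+(2*8)))+(6+z))
Apply DISTRIBUTE at L (target: ((7+a)*((a*6)+(2*8)))): (((7+a)*((a*6)+(2*8)))+(6+z)) -> ((((7+a)*(a*6))+((7+a)*(2*8)))+(6+z))
Apply FACTOR at L (target: (((7+a)*(a*6))+((7+a)*(2*8)))): ((((7+a)*(a*6))+((7+a)*(2*8)))+(6+z)) -> (((7+a)*((a*6)+(2*8)))+(6+z))
Apply SIMPLIFY at LRR (target: (2*8)): (((7+a)*((a*6)+(2*8)))+(6+z)) -> (((7+a)*((a*6)+16))+(6+z))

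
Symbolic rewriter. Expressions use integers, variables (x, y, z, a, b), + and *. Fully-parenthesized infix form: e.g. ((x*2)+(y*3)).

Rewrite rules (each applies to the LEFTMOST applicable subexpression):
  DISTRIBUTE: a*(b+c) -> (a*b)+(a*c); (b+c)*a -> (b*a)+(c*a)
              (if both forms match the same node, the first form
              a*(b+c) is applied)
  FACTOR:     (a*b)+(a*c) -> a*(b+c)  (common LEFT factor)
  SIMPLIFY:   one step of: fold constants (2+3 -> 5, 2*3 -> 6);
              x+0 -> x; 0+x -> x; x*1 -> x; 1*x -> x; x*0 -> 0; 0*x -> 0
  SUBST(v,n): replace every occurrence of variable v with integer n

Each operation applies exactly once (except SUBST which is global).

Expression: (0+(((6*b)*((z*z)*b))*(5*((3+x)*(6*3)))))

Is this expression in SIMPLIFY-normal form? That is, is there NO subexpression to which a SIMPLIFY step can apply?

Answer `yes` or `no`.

Answer: no

Derivation:
Expression: (0+(((6*b)*((z*z)*b))*(5*((3+x)*(6*3)))))
Scanning for simplifiable subexpressions (pre-order)...
  at root: (0+(((6*b)*((z*z)*b))*(5*((3+x)*(6*3))))) (SIMPLIFIABLE)
  at R: (((6*b)*((z*z)*b))*(5*((3+x)*(6*3)))) (not simplifiable)
  at RL: ((6*b)*((z*z)*b)) (not simplifiable)
  at RLL: (6*b) (not simplifiable)
  at RLR: ((z*z)*b) (not simplifiable)
  at RLRL: (z*z) (not simplifiable)
  at RR: (5*((3+x)*(6*3))) (not simplifiable)
  at RRR: ((3+x)*(6*3)) (not simplifiable)
  at RRRL: (3+x) (not simplifiable)
  at RRRR: (6*3) (SIMPLIFIABLE)
Found simplifiable subexpr at path root: (0+(((6*b)*((z*z)*b))*(5*((3+x)*(6*3)))))
One SIMPLIFY step would give: (((6*b)*((z*z)*b))*(5*((3+x)*(6*3))))
-> NOT in normal form.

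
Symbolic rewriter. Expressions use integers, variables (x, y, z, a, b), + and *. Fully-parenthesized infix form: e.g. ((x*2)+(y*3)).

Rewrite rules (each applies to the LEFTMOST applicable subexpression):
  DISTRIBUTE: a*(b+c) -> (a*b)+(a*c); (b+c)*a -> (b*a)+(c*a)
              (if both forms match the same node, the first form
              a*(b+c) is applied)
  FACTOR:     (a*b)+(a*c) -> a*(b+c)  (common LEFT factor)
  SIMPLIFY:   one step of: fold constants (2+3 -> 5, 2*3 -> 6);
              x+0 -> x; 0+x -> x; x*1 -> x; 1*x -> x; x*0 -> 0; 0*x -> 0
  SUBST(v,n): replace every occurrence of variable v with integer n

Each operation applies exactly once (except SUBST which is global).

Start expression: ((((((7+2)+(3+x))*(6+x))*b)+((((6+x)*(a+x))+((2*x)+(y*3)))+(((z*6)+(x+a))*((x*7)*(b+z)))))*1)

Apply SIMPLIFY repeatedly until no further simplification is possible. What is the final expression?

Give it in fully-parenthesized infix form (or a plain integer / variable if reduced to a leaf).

Start: ((((((7+2)+(3+x))*(6+x))*b)+((((6+x)*(a+x))+((2*x)+(y*3)))+(((z*6)+(x+a))*((x*7)*(b+z)))))*1)
Step 1: at root: ((((((7+2)+(3+x))*(6+x))*b)+((((6+x)*(a+x))+((2*x)+(y*3)))+(((z*6)+(x+a))*((x*7)*(b+z)))))*1) -> (((((7+2)+(3+x))*(6+x))*b)+((((6+x)*(a+x))+((2*x)+(y*3)))+(((z*6)+(x+a))*((x*7)*(b+z))))); overall: ((((((7+2)+(3+x))*(6+x))*b)+((((6+x)*(a+x))+((2*x)+(y*3)))+(((z*6)+(x+a))*((x*7)*(b+z)))))*1) -> (((((7+2)+(3+x))*(6+x))*b)+((((6+x)*(a+x))+((2*x)+(y*3)))+(((z*6)+(x+a))*((x*7)*(b+z)))))
Step 2: at LLLL: (7+2) -> 9; overall: (((((7+2)+(3+x))*(6+x))*b)+((((6+x)*(a+x))+((2*x)+(y*3)))+(((z*6)+(x+a))*((x*7)*(b+z))))) -> ((((9+(3+x))*(6+x))*b)+((((6+x)*(a+x))+((2*x)+(y*3)))+(((z*6)+(x+a))*((x*7)*(b+z)))))
Fixed point: ((((9+(3+x))*(6+x))*b)+((((6+x)*(a+x))+((2*x)+(y*3)))+(((z*6)+(x+a))*((x*7)*(b+z)))))

Answer: ((((9+(3+x))*(6+x))*b)+((((6+x)*(a+x))+((2*x)+(y*3)))+(((z*6)+(x+a))*((x*7)*(b+z)))))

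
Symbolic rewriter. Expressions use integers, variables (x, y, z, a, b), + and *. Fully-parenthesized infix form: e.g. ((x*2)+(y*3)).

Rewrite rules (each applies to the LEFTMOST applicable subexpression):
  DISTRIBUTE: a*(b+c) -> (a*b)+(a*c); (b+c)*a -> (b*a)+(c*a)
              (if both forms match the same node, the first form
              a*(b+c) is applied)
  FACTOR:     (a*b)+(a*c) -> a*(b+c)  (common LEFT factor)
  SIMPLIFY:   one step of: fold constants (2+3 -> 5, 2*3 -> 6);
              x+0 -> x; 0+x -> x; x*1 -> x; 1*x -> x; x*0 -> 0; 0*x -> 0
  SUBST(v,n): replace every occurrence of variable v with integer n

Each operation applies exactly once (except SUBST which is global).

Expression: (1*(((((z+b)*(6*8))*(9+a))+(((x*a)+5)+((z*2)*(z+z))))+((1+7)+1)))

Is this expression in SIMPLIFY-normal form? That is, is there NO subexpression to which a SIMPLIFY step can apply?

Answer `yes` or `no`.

Answer: no

Derivation:
Expression: (1*(((((z+b)*(6*8))*(9+a))+(((x*a)+5)+((z*2)*(z+z))))+((1+7)+1)))
Scanning for simplifiable subexpressions (pre-order)...
  at root: (1*(((((z+b)*(6*8))*(9+a))+(((x*a)+5)+((z*2)*(z+z))))+((1+7)+1))) (SIMPLIFIABLE)
  at R: (((((z+b)*(6*8))*(9+a))+(((x*a)+5)+((z*2)*(z+z))))+((1+7)+1)) (not simplifiable)
  at RL: ((((z+b)*(6*8))*(9+a))+(((x*a)+5)+((z*2)*(z+z)))) (not simplifiable)
  at RLL: (((z+b)*(6*8))*(9+a)) (not simplifiable)
  at RLLL: ((z+b)*(6*8)) (not simplifiable)
  at RLLLL: (z+b) (not simplifiable)
  at RLLLR: (6*8) (SIMPLIFIABLE)
  at RLLR: (9+a) (not simplifiable)
  at RLR: (((x*a)+5)+((z*2)*(z+z))) (not simplifiable)
  at RLRL: ((x*a)+5) (not simplifiable)
  at RLRLL: (x*a) (not simplifiable)
  at RLRR: ((z*2)*(z+z)) (not simplifiable)
  at RLRRL: (z*2) (not simplifiable)
  at RLRRR: (z+z) (not simplifiable)
  at RR: ((1+7)+1) (not simplifiable)
  at RRL: (1+7) (SIMPLIFIABLE)
Found simplifiable subexpr at path root: (1*(((((z+b)*(6*8))*(9+a))+(((x*a)+5)+((z*2)*(z+z))))+((1+7)+1)))
One SIMPLIFY step would give: (((((z+b)*(6*8))*(9+a))+(((x*a)+5)+((z*2)*(z+z))))+((1+7)+1))
-> NOT in normal form.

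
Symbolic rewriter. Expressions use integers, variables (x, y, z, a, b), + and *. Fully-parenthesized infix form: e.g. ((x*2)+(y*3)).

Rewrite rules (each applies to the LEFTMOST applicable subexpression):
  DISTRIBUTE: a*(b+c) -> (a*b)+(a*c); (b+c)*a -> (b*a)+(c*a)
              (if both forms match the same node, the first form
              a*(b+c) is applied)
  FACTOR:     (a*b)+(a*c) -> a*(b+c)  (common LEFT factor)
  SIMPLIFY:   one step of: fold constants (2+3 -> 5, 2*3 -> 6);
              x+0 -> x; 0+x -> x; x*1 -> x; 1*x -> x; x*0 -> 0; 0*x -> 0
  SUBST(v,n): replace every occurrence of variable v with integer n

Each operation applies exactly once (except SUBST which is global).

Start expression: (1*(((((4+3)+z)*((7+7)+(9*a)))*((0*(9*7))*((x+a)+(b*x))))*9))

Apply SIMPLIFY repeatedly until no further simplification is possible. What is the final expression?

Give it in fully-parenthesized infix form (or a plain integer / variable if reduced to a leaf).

Start: (1*(((((4+3)+z)*((7+7)+(9*a)))*((0*(9*7))*((x+a)+(b*x))))*9))
Step 1: at root: (1*(((((4+3)+z)*((7+7)+(9*a)))*((0*(9*7))*((x+a)+(b*x))))*9)) -> (((((4+3)+z)*((7+7)+(9*a)))*((0*(9*7))*((x+a)+(b*x))))*9); overall: (1*(((((4+3)+z)*((7+7)+(9*a)))*((0*(9*7))*((x+a)+(b*x))))*9)) -> (((((4+3)+z)*((7+7)+(9*a)))*((0*(9*7))*((x+a)+(b*x))))*9)
Step 2: at LLLL: (4+3) -> 7; overall: (((((4+3)+z)*((7+7)+(9*a)))*((0*(9*7))*((x+a)+(b*x))))*9) -> ((((7+z)*((7+7)+(9*a)))*((0*(9*7))*((x+a)+(b*x))))*9)
Step 3: at LLRL: (7+7) -> 14; overall: ((((7+z)*((7+7)+(9*a)))*((0*(9*7))*((x+a)+(b*x))))*9) -> ((((7+z)*(14+(9*a)))*((0*(9*7))*((x+a)+(b*x))))*9)
Step 4: at LRL: (0*(9*7)) -> 0; overall: ((((7+z)*(14+(9*a)))*((0*(9*7))*((x+a)+(b*x))))*9) -> ((((7+z)*(14+(9*a)))*(0*((x+a)+(b*x))))*9)
Step 5: at LR: (0*((x+a)+(b*x))) -> 0; overall: ((((7+z)*(14+(9*a)))*(0*((x+a)+(b*x))))*9) -> ((((7+z)*(14+(9*a)))*0)*9)
Step 6: at L: (((7+z)*(14+(9*a)))*0) -> 0; overall: ((((7+z)*(14+(9*a)))*0)*9) -> (0*9)
Step 7: at root: (0*9) -> 0; overall: (0*9) -> 0
Fixed point: 0

Answer: 0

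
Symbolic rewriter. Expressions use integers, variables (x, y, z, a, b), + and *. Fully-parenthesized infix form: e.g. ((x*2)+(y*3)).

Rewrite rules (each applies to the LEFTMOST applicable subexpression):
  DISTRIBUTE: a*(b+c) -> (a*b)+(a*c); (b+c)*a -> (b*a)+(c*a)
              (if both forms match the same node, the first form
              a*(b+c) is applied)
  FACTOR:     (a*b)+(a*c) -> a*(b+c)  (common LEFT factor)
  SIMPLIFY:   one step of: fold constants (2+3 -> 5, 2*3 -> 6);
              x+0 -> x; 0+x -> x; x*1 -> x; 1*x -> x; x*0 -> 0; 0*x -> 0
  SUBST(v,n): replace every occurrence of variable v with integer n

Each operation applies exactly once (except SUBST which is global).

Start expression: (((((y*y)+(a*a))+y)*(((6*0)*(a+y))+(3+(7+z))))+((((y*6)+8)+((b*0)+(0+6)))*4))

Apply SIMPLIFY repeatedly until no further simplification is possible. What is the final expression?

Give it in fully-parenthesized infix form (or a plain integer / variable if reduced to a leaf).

Start: (((((y*y)+(a*a))+y)*(((6*0)*(a+y))+(3+(7+z))))+((((y*6)+8)+((b*0)+(0+6)))*4))
Step 1: at LRLL: (6*0) -> 0; overall: (((((y*y)+(a*a))+y)*(((6*0)*(a+y))+(3+(7+z))))+((((y*6)+8)+((b*0)+(0+6)))*4)) -> (((((y*y)+(a*a))+y)*((0*(a+y))+(3+(7+z))))+((((y*6)+8)+((b*0)+(0+6)))*4))
Step 2: at LRL: (0*(a+y)) -> 0; overall: (((((y*y)+(a*a))+y)*((0*(a+y))+(3+(7+z))))+((((y*6)+8)+((b*0)+(0+6)))*4)) -> (((((y*y)+(a*a))+y)*(0+(3+(7+z))))+((((y*6)+8)+((b*0)+(0+6)))*4))
Step 3: at LR: (0+(3+(7+z))) -> (3+(7+z)); overall: (((((y*y)+(a*a))+y)*(0+(3+(7+z))))+((((y*6)+8)+((b*0)+(0+6)))*4)) -> (((((y*y)+(a*a))+y)*(3+(7+z)))+((((y*6)+8)+((b*0)+(0+6)))*4))
Step 4: at RLRL: (b*0) -> 0; overall: (((((y*y)+(a*a))+y)*(3+(7+z)))+((((y*6)+8)+((b*0)+(0+6)))*4)) -> (((((y*y)+(a*a))+y)*(3+(7+z)))+((((y*6)+8)+(0+(0+6)))*4))
Step 5: at RLR: (0+(0+6)) -> (0+6); overall: (((((y*y)+(a*a))+y)*(3+(7+z)))+((((y*6)+8)+(0+(0+6)))*4)) -> (((((y*y)+(a*a))+y)*(3+(7+z)))+((((y*6)+8)+(0+6))*4))
Step 6: at RLR: (0+6) -> 6; overall: (((((y*y)+(a*a))+y)*(3+(7+z)))+((((y*6)+8)+(0+6))*4)) -> (((((y*y)+(a*a))+y)*(3+(7+z)))+((((y*6)+8)+6)*4))
Fixed point: (((((y*y)+(a*a))+y)*(3+(7+z)))+((((y*6)+8)+6)*4))

Answer: (((((y*y)+(a*a))+y)*(3+(7+z)))+((((y*6)+8)+6)*4))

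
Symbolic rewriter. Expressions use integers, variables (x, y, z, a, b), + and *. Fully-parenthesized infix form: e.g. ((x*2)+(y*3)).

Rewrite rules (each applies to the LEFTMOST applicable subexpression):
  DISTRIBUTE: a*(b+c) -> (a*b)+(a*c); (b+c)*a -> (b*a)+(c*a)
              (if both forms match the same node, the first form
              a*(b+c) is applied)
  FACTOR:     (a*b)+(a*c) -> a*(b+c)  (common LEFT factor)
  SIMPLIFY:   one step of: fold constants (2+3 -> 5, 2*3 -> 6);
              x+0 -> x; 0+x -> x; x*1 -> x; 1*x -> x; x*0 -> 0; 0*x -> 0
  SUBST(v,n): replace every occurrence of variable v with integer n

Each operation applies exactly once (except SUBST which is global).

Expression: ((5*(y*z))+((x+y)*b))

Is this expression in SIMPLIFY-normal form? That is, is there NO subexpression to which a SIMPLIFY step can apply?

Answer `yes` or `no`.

Answer: yes

Derivation:
Expression: ((5*(y*z))+((x+y)*b))
Scanning for simplifiable subexpressions (pre-order)...
  at root: ((5*(y*z))+((x+y)*b)) (not simplifiable)
  at L: (5*(y*z)) (not simplifiable)
  at LR: (y*z) (not simplifiable)
  at R: ((x+y)*b) (not simplifiable)
  at RL: (x+y) (not simplifiable)
Result: no simplifiable subexpression found -> normal form.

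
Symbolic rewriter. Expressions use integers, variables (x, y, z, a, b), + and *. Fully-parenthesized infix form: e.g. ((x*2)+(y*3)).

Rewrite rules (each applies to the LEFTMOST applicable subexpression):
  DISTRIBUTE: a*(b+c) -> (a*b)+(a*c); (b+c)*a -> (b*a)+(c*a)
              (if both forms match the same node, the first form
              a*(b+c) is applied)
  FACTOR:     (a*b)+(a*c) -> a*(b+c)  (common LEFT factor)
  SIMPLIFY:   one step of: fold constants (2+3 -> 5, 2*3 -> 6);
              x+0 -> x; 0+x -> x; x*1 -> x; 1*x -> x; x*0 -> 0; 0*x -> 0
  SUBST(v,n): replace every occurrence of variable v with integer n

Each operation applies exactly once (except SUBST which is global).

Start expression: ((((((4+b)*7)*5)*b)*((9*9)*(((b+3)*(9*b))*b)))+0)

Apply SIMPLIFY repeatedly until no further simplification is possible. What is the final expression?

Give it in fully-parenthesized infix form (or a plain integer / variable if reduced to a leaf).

Answer: (((((4+b)*7)*5)*b)*(81*(((b+3)*(9*b))*b)))

Derivation:
Start: ((((((4+b)*7)*5)*b)*((9*9)*(((b+3)*(9*b))*b)))+0)
Step 1: at root: ((((((4+b)*7)*5)*b)*((9*9)*(((b+3)*(9*b))*b)))+0) -> (((((4+b)*7)*5)*b)*((9*9)*(((b+3)*(9*b))*b))); overall: ((((((4+b)*7)*5)*b)*((9*9)*(((b+3)*(9*b))*b)))+0) -> (((((4+b)*7)*5)*b)*((9*9)*(((b+3)*(9*b))*b)))
Step 2: at RL: (9*9) -> 81; overall: (((((4+b)*7)*5)*b)*((9*9)*(((b+3)*(9*b))*b))) -> (((((4+b)*7)*5)*b)*(81*(((b+3)*(9*b))*b)))
Fixed point: (((((4+b)*7)*5)*b)*(81*(((b+3)*(9*b))*b)))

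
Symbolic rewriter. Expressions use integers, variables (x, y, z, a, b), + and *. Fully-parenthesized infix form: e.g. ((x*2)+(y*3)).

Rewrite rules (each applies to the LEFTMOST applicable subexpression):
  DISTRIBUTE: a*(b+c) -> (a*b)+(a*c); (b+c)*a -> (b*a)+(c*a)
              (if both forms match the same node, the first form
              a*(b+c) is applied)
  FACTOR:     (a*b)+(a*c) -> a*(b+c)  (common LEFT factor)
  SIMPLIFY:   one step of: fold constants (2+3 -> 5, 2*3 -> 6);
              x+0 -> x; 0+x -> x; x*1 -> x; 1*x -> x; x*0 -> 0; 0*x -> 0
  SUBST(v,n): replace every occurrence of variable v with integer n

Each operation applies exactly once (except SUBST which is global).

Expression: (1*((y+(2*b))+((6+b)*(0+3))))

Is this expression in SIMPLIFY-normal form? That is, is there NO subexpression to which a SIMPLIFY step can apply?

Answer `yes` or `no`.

Answer: no

Derivation:
Expression: (1*((y+(2*b))+((6+b)*(0+3))))
Scanning for simplifiable subexpressions (pre-order)...
  at root: (1*((y+(2*b))+((6+b)*(0+3)))) (SIMPLIFIABLE)
  at R: ((y+(2*b))+((6+b)*(0+3))) (not simplifiable)
  at RL: (y+(2*b)) (not simplifiable)
  at RLR: (2*b) (not simplifiable)
  at RR: ((6+b)*(0+3)) (not simplifiable)
  at RRL: (6+b) (not simplifiable)
  at RRR: (0+3) (SIMPLIFIABLE)
Found simplifiable subexpr at path root: (1*((y+(2*b))+((6+b)*(0+3))))
One SIMPLIFY step would give: ((y+(2*b))+((6+b)*(0+3)))
-> NOT in normal form.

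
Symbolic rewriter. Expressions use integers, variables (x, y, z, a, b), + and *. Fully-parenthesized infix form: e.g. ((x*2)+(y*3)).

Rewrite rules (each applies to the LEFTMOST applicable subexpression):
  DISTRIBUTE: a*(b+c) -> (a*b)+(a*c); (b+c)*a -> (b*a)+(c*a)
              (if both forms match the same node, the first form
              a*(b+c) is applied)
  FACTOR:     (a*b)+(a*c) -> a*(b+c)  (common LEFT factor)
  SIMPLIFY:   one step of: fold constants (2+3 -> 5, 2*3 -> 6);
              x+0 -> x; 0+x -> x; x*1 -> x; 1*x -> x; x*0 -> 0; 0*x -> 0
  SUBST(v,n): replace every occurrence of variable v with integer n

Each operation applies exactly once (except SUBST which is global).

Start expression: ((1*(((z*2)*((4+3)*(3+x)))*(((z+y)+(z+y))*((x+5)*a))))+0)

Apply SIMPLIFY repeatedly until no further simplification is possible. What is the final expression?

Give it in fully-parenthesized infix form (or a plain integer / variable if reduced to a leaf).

Start: ((1*(((z*2)*((4+3)*(3+x)))*(((z+y)+(z+y))*((x+5)*a))))+0)
Step 1: at root: ((1*(((z*2)*((4+3)*(3+x)))*(((z+y)+(z+y))*((x+5)*a))))+0) -> (1*(((z*2)*((4+3)*(3+x)))*(((z+y)+(z+y))*((x+5)*a)))); overall: ((1*(((z*2)*((4+3)*(3+x)))*(((z+y)+(z+y))*((x+5)*a))))+0) -> (1*(((z*2)*((4+3)*(3+x)))*(((z+y)+(z+y))*((x+5)*a))))
Step 2: at root: (1*(((z*2)*((4+3)*(3+x)))*(((z+y)+(z+y))*((x+5)*a)))) -> (((z*2)*((4+3)*(3+x)))*(((z+y)+(z+y))*((x+5)*a))); overall: (1*(((z*2)*((4+3)*(3+x)))*(((z+y)+(z+y))*((x+5)*a)))) -> (((z*2)*((4+3)*(3+x)))*(((z+y)+(z+y))*((x+5)*a)))
Step 3: at LRL: (4+3) -> 7; overall: (((z*2)*((4+3)*(3+x)))*(((z+y)+(z+y))*((x+5)*a))) -> (((z*2)*(7*(3+x)))*(((z+y)+(z+y))*((x+5)*a)))
Fixed point: (((z*2)*(7*(3+x)))*(((z+y)+(z+y))*((x+5)*a)))

Answer: (((z*2)*(7*(3+x)))*(((z+y)+(z+y))*((x+5)*a)))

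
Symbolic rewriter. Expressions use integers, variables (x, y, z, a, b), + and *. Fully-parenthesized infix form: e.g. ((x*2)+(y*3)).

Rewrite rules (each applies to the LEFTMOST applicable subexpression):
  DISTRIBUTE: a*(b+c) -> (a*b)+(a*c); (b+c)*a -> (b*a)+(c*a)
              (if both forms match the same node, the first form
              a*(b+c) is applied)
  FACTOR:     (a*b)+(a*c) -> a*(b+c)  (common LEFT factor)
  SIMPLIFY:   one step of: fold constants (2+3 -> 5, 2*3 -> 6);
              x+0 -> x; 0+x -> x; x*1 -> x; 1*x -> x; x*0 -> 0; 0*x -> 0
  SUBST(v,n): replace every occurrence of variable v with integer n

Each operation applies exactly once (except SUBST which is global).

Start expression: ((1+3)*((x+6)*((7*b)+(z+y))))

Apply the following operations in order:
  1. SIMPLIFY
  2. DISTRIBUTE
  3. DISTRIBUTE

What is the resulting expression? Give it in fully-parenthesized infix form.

Answer: ((4*((x+6)*(7*b)))+(4*((x+6)*(z+y))))

Derivation:
Start: ((1+3)*((x+6)*((7*b)+(z+y))))
Apply SIMPLIFY at L (target: (1+3)): ((1+3)*((x+6)*((7*b)+(z+y)))) -> (4*((x+6)*((7*b)+(z+y))))
Apply DISTRIBUTE at R (target: ((x+6)*((7*b)+(z+y)))): (4*((x+6)*((7*b)+(z+y)))) -> (4*(((x+6)*(7*b))+((x+6)*(z+y))))
Apply DISTRIBUTE at root (target: (4*(((x+6)*(7*b))+((x+6)*(z+y))))): (4*(((x+6)*(7*b))+((x+6)*(z+y)))) -> ((4*((x+6)*(7*b)))+(4*((x+6)*(z+y))))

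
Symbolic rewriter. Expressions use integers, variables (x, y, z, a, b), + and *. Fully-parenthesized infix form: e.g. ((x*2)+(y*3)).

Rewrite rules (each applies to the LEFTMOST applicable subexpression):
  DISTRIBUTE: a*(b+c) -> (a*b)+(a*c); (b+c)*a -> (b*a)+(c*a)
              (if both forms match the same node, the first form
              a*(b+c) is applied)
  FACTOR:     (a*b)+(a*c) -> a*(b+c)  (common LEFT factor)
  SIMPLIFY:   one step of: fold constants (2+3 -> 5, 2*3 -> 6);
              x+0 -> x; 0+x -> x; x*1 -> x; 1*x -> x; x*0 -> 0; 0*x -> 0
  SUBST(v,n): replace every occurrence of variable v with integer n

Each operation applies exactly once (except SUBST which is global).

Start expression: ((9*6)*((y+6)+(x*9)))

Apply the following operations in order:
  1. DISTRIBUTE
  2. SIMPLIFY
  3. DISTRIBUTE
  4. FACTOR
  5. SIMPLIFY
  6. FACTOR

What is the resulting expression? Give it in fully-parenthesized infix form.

Start: ((9*6)*((y+6)+(x*9)))
Apply DISTRIBUTE at root (target: ((9*6)*((y+6)+(x*9)))): ((9*6)*((y+6)+(x*9))) -> (((9*6)*(y+6))+((9*6)*(x*9)))
Apply SIMPLIFY at LL (target: (9*6)): (((9*6)*(y+6))+((9*6)*(x*9))) -> ((54*(y+6))+((9*6)*(x*9)))
Apply DISTRIBUTE at L (target: (54*(y+6))): ((54*(y+6))+((9*6)*(x*9))) -> (((54*y)+(54*6))+((9*6)*(x*9)))
Apply FACTOR at L (target: ((54*y)+(54*6))): (((54*y)+(54*6))+((9*6)*(x*9))) -> ((54*(y+6))+((9*6)*(x*9)))
Apply SIMPLIFY at RL (target: (9*6)): ((54*(y+6))+((9*6)*(x*9))) -> ((54*(y+6))+(54*(x*9)))
Apply FACTOR at root (target: ((54*(y+6))+(54*(x*9)))): ((54*(y+6))+(54*(x*9))) -> (54*((y+6)+(x*9)))

Answer: (54*((y+6)+(x*9)))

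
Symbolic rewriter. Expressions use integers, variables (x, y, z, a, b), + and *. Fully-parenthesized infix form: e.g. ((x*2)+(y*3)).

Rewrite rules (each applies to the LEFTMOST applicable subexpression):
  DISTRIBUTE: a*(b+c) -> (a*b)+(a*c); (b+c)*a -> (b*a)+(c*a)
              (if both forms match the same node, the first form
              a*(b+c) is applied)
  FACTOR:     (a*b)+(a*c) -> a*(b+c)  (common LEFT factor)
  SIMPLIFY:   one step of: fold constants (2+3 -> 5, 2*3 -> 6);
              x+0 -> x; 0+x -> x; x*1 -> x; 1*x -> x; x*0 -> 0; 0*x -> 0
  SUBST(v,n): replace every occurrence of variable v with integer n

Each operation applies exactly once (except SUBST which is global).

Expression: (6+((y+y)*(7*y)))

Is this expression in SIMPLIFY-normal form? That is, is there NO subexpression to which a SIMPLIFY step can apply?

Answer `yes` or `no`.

Answer: yes

Derivation:
Expression: (6+((y+y)*(7*y)))
Scanning for simplifiable subexpressions (pre-order)...
  at root: (6+((y+y)*(7*y))) (not simplifiable)
  at R: ((y+y)*(7*y)) (not simplifiable)
  at RL: (y+y) (not simplifiable)
  at RR: (7*y) (not simplifiable)
Result: no simplifiable subexpression found -> normal form.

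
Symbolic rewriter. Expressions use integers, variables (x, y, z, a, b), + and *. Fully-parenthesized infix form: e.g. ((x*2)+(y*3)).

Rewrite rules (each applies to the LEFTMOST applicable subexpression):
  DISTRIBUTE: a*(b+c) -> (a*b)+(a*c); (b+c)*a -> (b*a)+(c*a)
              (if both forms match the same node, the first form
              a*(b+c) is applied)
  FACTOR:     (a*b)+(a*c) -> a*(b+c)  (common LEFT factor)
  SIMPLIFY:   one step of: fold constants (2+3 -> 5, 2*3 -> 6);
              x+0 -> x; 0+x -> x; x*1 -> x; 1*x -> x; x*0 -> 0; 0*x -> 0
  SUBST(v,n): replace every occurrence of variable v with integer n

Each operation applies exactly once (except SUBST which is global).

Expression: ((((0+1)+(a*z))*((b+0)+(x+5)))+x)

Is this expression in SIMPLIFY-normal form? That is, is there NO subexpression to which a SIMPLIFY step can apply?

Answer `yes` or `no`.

Answer: no

Derivation:
Expression: ((((0+1)+(a*z))*((b+0)+(x+5)))+x)
Scanning for simplifiable subexpressions (pre-order)...
  at root: ((((0+1)+(a*z))*((b+0)+(x+5)))+x) (not simplifiable)
  at L: (((0+1)+(a*z))*((b+0)+(x+5))) (not simplifiable)
  at LL: ((0+1)+(a*z)) (not simplifiable)
  at LLL: (0+1) (SIMPLIFIABLE)
  at LLR: (a*z) (not simplifiable)
  at LR: ((b+0)+(x+5)) (not simplifiable)
  at LRL: (b+0) (SIMPLIFIABLE)
  at LRR: (x+5) (not simplifiable)
Found simplifiable subexpr at path LLL: (0+1)
One SIMPLIFY step would give: (((1+(a*z))*((b+0)+(x+5)))+x)
-> NOT in normal form.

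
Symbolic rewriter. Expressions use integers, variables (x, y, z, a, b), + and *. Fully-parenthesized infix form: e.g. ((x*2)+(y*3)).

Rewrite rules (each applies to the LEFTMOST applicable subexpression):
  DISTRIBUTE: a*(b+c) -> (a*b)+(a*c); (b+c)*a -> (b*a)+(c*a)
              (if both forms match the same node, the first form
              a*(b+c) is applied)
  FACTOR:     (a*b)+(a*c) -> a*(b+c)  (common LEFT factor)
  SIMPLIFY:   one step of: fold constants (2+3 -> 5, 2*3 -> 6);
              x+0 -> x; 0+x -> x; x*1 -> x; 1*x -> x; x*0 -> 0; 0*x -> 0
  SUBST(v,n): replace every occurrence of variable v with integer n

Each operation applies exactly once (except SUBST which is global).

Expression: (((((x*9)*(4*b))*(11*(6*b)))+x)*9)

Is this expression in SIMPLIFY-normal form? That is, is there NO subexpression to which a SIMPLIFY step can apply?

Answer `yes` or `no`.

Answer: yes

Derivation:
Expression: (((((x*9)*(4*b))*(11*(6*b)))+x)*9)
Scanning for simplifiable subexpressions (pre-order)...
  at root: (((((x*9)*(4*b))*(11*(6*b)))+x)*9) (not simplifiable)
  at L: ((((x*9)*(4*b))*(11*(6*b)))+x) (not simplifiable)
  at LL: (((x*9)*(4*b))*(11*(6*b))) (not simplifiable)
  at LLL: ((x*9)*(4*b)) (not simplifiable)
  at LLLL: (x*9) (not simplifiable)
  at LLLR: (4*b) (not simplifiable)
  at LLR: (11*(6*b)) (not simplifiable)
  at LLRR: (6*b) (not simplifiable)
Result: no simplifiable subexpression found -> normal form.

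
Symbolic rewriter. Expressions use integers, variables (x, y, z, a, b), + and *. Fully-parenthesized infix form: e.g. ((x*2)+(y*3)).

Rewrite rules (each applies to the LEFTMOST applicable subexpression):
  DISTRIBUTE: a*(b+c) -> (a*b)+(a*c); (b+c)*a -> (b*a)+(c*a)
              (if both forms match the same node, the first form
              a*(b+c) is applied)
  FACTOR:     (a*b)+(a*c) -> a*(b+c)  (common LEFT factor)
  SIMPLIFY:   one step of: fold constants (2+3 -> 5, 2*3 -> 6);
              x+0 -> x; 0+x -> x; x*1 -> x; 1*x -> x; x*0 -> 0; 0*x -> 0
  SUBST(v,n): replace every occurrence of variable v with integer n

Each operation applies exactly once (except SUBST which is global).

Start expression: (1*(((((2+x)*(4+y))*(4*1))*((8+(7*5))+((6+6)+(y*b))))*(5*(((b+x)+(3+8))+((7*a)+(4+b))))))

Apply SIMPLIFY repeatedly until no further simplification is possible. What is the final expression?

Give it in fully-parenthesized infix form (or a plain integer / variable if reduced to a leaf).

Start: (1*(((((2+x)*(4+y))*(4*1))*((8+(7*5))+((6+6)+(y*b))))*(5*(((b+x)+(3+8))+((7*a)+(4+b))))))
Step 1: at root: (1*(((((2+x)*(4+y))*(4*1))*((8+(7*5))+((6+6)+(y*b))))*(5*(((b+x)+(3+8))+((7*a)+(4+b)))))) -> (((((2+x)*(4+y))*(4*1))*((8+(7*5))+((6+6)+(y*b))))*(5*(((b+x)+(3+8))+((7*a)+(4+b))))); overall: (1*(((((2+x)*(4+y))*(4*1))*((8+(7*5))+((6+6)+(y*b))))*(5*(((b+x)+(3+8))+((7*a)+(4+b)))))) -> (((((2+x)*(4+y))*(4*1))*((8+(7*5))+((6+6)+(y*b))))*(5*(((b+x)+(3+8))+((7*a)+(4+b)))))
Step 2: at LLR: (4*1) -> 4; overall: (((((2+x)*(4+y))*(4*1))*((8+(7*5))+((6+6)+(y*b))))*(5*(((b+x)+(3+8))+((7*a)+(4+b))))) -> (((((2+x)*(4+y))*4)*((8+(7*5))+((6+6)+(y*b))))*(5*(((b+x)+(3+8))+((7*a)+(4+b)))))
Step 3: at LRLR: (7*5) -> 35; overall: (((((2+x)*(4+y))*4)*((8+(7*5))+((6+6)+(y*b))))*(5*(((b+x)+(3+8))+((7*a)+(4+b))))) -> (((((2+x)*(4+y))*4)*((8+35)+((6+6)+(y*b))))*(5*(((b+x)+(3+8))+((7*a)+(4+b)))))
Step 4: at LRL: (8+35) -> 43; overall: (((((2+x)*(4+y))*4)*((8+35)+((6+6)+(y*b))))*(5*(((b+x)+(3+8))+((7*a)+(4+b))))) -> (((((2+x)*(4+y))*4)*(43+((6+6)+(y*b))))*(5*(((b+x)+(3+8))+((7*a)+(4+b)))))
Step 5: at LRRL: (6+6) -> 12; overall: (((((2+x)*(4+y))*4)*(43+((6+6)+(y*b))))*(5*(((b+x)+(3+8))+((7*a)+(4+b))))) -> (((((2+x)*(4+y))*4)*(43+(12+(y*b))))*(5*(((b+x)+(3+8))+((7*a)+(4+b)))))
Step 6: at RRLR: (3+8) -> 11; overall: (((((2+x)*(4+y))*4)*(43+(12+(y*b))))*(5*(((b+x)+(3+8))+((7*a)+(4+b))))) -> (((((2+x)*(4+y))*4)*(43+(12+(y*b))))*(5*(((b+x)+11)+((7*a)+(4+b)))))
Fixed point: (((((2+x)*(4+y))*4)*(43+(12+(y*b))))*(5*(((b+x)+11)+((7*a)+(4+b)))))

Answer: (((((2+x)*(4+y))*4)*(43+(12+(y*b))))*(5*(((b+x)+11)+((7*a)+(4+b)))))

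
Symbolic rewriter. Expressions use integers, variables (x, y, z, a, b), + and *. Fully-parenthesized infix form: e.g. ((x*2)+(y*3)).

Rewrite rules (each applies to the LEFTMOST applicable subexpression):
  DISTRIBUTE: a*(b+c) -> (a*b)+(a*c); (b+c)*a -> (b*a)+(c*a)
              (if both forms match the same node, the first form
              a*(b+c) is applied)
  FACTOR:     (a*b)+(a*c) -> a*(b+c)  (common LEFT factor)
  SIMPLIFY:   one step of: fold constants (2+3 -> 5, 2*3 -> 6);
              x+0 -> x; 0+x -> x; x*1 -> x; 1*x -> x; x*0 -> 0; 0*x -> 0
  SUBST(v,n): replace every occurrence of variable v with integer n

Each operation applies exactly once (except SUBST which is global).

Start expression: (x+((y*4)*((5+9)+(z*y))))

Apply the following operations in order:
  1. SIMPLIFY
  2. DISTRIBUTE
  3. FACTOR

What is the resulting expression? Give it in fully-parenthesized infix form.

Answer: (x+((y*4)*(14+(z*y))))

Derivation:
Start: (x+((y*4)*((5+9)+(z*y))))
Apply SIMPLIFY at RRL (target: (5+9)): (x+((y*4)*((5+9)+(z*y)))) -> (x+((y*4)*(14+(z*y))))
Apply DISTRIBUTE at R (target: ((y*4)*(14+(z*y)))): (x+((y*4)*(14+(z*y)))) -> (x+(((y*4)*14)+((y*4)*(z*y))))
Apply FACTOR at R (target: (((y*4)*14)+((y*4)*(z*y)))): (x+(((y*4)*14)+((y*4)*(z*y)))) -> (x+((y*4)*(14+(z*y))))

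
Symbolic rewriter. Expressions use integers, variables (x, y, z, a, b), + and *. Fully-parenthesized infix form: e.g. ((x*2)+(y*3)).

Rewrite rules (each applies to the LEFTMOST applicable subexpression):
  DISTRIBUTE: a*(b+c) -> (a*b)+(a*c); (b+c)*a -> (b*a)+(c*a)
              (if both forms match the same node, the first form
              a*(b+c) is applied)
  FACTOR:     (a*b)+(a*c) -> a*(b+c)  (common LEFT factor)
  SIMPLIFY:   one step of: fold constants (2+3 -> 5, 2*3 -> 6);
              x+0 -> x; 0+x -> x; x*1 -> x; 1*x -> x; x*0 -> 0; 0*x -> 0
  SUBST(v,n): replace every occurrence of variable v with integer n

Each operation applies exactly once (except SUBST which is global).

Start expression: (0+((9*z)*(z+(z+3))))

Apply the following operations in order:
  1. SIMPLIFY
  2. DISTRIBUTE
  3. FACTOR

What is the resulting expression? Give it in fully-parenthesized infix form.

Start: (0+((9*z)*(z+(z+3))))
Apply SIMPLIFY at root (target: (0+((9*z)*(z+(z+3))))): (0+((9*z)*(z+(z+3)))) -> ((9*z)*(z+(z+3)))
Apply DISTRIBUTE at root (target: ((9*z)*(z+(z+3)))): ((9*z)*(z+(z+3))) -> (((9*z)*z)+((9*z)*(z+3)))
Apply FACTOR at root (target: (((9*z)*z)+((9*z)*(z+3)))): (((9*z)*z)+((9*z)*(z+3))) -> ((9*z)*(z+(z+3)))

Answer: ((9*z)*(z+(z+3)))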